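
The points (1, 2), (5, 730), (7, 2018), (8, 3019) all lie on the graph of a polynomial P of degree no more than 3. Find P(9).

Write P(s) = as^3 + bs^2 + cs + d. Substituting each data point gives a linear system:
  a + b + c + d = 2
  125a + 25b + 5c + d = 730
  343a + 49b + 7c + d = 2018
  512a + 64b + 8c + d = 3019
Solving the system yields a = 6, b = -1, c = 2, d = -5.
So P(s) = 6s³ - s² + 2s - 5.
Then P(9) = 4306.

4306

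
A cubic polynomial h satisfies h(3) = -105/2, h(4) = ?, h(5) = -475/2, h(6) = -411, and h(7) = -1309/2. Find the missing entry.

-122

The 4 known points determine the degree-3 polynomial uniquely.
Write h(u) = au^3 + bu^2 + cu + d. Substituting each data point gives a linear system:
  27a + 9b + 3c + d = -105/2
  125a + 25b + 5c + d = -475/2
  216a + 36b + 6c + d = -411
  343a + 49b + 7c + d = -1309/2
Solving the system yields a = -2, b = 1, c = -5/2, d = 0.
So h(u) = -2u³ + u² - (5/2)u.
Then h(4) = -122.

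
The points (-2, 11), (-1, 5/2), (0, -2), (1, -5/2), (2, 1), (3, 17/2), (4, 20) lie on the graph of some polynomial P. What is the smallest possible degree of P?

Forward differences of the values at s = -2, -1, 0, 1, 2, 3, 4:
  P  : 11  5/2  -2  -5/2  1  17/2  20
  Δ  : -17/2  -9/2  -1/2  7/2  15/2  23/2
  Δ^2: 4  4  4  4  4
  Δ^3: 0  0  0  0
  Δ^4: 0  0  0
  Δ^5: 0  0
  Δ^6: 0
The second differences are constant (4) and nonzero, while all higher differences vanish, so the minimal degree is 2.

2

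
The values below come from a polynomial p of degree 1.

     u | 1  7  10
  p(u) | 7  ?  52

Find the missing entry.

The 2 known points determine the degree-1 polynomial uniquely.
Write p(u) = au + b. Substituting each data point gives a linear system:
  a + b = 7
  10a + b = 52
Solving the system yields a = 5, b = 2.
So p(u) = 5u + 2.
Then p(7) = 37.

37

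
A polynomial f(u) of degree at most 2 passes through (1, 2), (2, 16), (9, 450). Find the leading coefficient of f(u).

6

Write f(u) = au^2 + bu + c. Substituting each data point gives a linear system:
  a + b + c = 2
  4a + 2b + c = 16
  81a + 9b + c = 450
Solving the system yields a = 6, b = -4, c = 0.
So f(u) = 6u² - 4u.
The leading coefficient is 6.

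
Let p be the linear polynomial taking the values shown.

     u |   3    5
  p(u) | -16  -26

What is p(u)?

Write p(u) = au + b. Substituting each data point gives a linear system:
  3a + b = -16
  5a + b = -26
Solving the system yields a = -5, b = -1.
So p(u) = -5u - 1.
Check: p(3) = -16. ✓

p(u) = -5u - 1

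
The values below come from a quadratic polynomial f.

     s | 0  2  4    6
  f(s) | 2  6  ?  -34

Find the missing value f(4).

The 3 known points determine the degree-2 polynomial uniquely.
Write f(s) = as^2 + bs + c. Substituting each data point gives a linear system:
  c = 2
  4a + 2b + c = 6
  36a + 6b + c = -34
Solving the system yields a = -2, b = 6, c = 2.
So f(s) = -2s^2 + 6s + 2.
Then f(4) = -6.

-6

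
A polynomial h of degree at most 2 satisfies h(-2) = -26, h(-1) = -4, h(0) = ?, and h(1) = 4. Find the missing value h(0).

6

On equispaced nodes a degree-2 polynomial has vanishing third forward difference, so
  - h(-2) + 3·h(-1) - 3·h(0) + h(1) = 0.
Substituting the known values and solving for h(0):
  -3·h(0) = -18
  h(0) = 6.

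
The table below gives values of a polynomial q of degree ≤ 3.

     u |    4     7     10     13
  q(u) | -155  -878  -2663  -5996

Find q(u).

q(u) = -3u^3 + 4u^2 - 6u - 3

Write q(u) = au^3 + bu^2 + cu + d. Substituting each data point gives a linear system:
  64a + 16b + 4c + d = -155
  343a + 49b + 7c + d = -878
  1000a + 100b + 10c + d = -2663
  2197a + 169b + 13c + d = -5996
Solving the system yields a = -3, b = 4, c = -6, d = -3.
So q(u) = -3u^3 + 4u^2 - 6u - 3.
Check: q(7) = -878. ✓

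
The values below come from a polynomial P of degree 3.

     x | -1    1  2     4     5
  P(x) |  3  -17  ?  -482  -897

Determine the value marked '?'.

The 4 known points determine the degree-3 polynomial uniquely.
Write P(x) = ax^3 + bx^2 + cx + d. Substituting each data point gives a linear system:
  -a + b - c + d = 3
  a + b + c + d = -17
  64a + 16b + 4c + d = -482
  125a + 25b + 5c + d = -897
Solving the system yields a = -6, b = -5, c = -4, d = -2.
So P(x) = -6x^3 - 5x^2 - 4x - 2.
Then P(2) = -78.

-78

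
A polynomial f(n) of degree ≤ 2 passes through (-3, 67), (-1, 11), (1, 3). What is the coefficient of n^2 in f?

Write f(n) = an^2 + bn + c. Substituting each data point gives a linear system:
  9a - 3b + c = 67
  a - b + c = 11
  a + b + c = 3
Solving the system yields a = 6, b = -4, c = 1.
So f(n) = 6n² - 4n + 1.
The leading coefficient is 6.

6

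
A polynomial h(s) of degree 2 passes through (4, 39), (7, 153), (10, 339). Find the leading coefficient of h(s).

Write h(s) = as^2 + bs + c. Substituting each data point gives a linear system:
  16a + 4b + c = 39
  49a + 7b + c = 153
  100a + 10b + c = 339
Solving the system yields a = 4, b = -6, c = -1.
So h(s) = 4s^2 - 6s - 1.
The leading coefficient is 4.

4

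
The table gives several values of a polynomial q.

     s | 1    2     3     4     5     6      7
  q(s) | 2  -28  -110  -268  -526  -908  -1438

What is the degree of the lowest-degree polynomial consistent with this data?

3

Forward differences of the values at s = 1, 2, 3, 4, 5, 6, 7:
  q  : 2  -28  -110  -268  -526  -908  -1438
  Δ  : -30  -82  -158  -258  -382  -530
  Δ^2: -52  -76  -100  -124  -148
  Δ^3: -24  -24  -24  -24
  Δ^4: 0  0  0
  Δ^5: 0  0
  Δ^6: 0
The third differences are constant (-24) and nonzero, while all higher differences vanish, so the minimal degree is 3.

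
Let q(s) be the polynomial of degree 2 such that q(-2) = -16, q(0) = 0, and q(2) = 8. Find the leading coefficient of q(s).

-1

Write q(s) = as^2 + bs + c. Substituting each data point gives a linear system:
  4a - 2b + c = -16
  c = 0
  4a + 2b + c = 8
Solving the system yields a = -1, b = 6, c = 0.
So q(s) = -s^2 + 6s.
The leading coefficient is -1.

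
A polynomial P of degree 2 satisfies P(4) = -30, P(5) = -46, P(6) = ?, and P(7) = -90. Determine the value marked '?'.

The 3 known points determine the degree-2 polynomial uniquely.
Write P(x) = ax^2 + bx + c. Substituting each data point gives a linear system:
  16a + 4b + c = -30
  25a + 5b + c = -46
  49a + 7b + c = -90
Solving the system yields a = -2, b = 2, c = -6.
So P(x) = -2x² + 2x - 6.
Then P(6) = -66.

-66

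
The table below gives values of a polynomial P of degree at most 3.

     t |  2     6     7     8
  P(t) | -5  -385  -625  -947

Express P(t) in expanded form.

Write P(t) = at^3 + bt^2 + ct + d. Substituting each data point gives a linear system:
  8a + 4b + 2c + d = -5
  216a + 36b + 6c + d = -385
  343a + 49b + 7c + d = -625
  512a + 64b + 8c + d = -947
Solving the system yields a = -2, b = 1, c = 1, d = 5.
So P(t) = -2t³ + t² + t + 5.
Check: P(8) = -947. ✓

P(t) = -2t^3 + t^2 + t + 5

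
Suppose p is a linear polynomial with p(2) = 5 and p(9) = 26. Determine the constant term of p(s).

-1

Write p(s) = as + b. Substituting each data point gives a linear system:
  2a + b = 5
  9a + b = 26
Solving the system yields a = 3, b = -1.
So p(s) = 3s - 1.
The constant term is -1.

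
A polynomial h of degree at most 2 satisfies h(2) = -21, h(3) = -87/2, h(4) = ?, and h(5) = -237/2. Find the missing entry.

On equispaced nodes a degree-2 polynomial has vanishing third forward difference, so
  - h(2) + 3·h(3) - 3·h(4) + h(5) = 0.
Substituting the known values and solving for h(4):
  -3·h(4) = 228
  h(4) = -76.

-76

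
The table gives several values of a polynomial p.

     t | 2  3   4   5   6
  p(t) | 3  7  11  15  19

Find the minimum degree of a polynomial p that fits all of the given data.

1

Forward differences of the values at t = 2, 3, 4, 5, 6:
  p  : 3  7  11  15  19
  Δ  : 4  4  4  4
  Δ^2: 0  0  0
  Δ^3: 0  0
  Δ^4: 0
The first differences are constant (4) and nonzero, while all higher differences vanish, so the minimal degree is 1.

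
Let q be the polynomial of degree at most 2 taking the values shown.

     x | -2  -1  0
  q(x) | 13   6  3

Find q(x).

Using the Lagrange interpolation formula with nodes -2, -1, 0:
  L_0(x) = (x + 1)x / 2
  L_1(x) = (x + 2)x / -1
  L_2(x) = (x + 2)(x + 1) / 2
Then q(x) = 13·L_0(x) + 6·L_1(x) + 3·L_2(x).
Expanding and collecting terms gives q(x) = 2x² - x + 3.
Check: q(-2) = 13. ✓

q(x) = 2x^2 - x + 3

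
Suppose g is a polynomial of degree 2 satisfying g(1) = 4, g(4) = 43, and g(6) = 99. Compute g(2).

Write g(n) = an^2 + bn + c. Substituting each data point gives a linear system:
  a + b + c = 4
  16a + 4b + c = 43
  36a + 6b + c = 99
Solving the system yields a = 3, b = -2, c = 3.
So g(n) = 3n^2 - 2n + 3.
Then g(2) = 11.

11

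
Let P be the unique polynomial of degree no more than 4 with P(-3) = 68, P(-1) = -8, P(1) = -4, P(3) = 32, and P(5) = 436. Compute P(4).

Write P(s) = as^4 + bs^3 + cs^2 + ds + e. Substituting each data point gives a linear system:
  81a - 27b + 9c - 3d + e = 68
  a - b + c - d + e = -8
  a + b + c + d + e = -4
  81a + 27b + 9c + 3d + e = 32
  625a + 125b + 25c + 5d + e = 436
Solving the system yields a = 1, b = -1, c = -3, d = 3, e = -4.
So P(s) = s⁴ - s³ - 3s² + 3s - 4.
Then P(4) = 152.

152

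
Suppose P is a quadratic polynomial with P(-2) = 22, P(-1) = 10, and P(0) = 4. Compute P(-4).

Write P(n) = an^2 + bn + c. Substituting each data point gives a linear system:
  4a - 2b + c = 22
  a - b + c = 10
  c = 4
Solving the system yields a = 3, b = -3, c = 4.
So P(n) = 3n^2 - 3n + 4.
Then P(-4) = 64.

64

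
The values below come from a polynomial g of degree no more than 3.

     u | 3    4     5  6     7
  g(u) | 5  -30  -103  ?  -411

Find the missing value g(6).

The 4 known points determine the degree-3 polynomial uniquely.
Write g(u) = au^3 + bu^2 + cu + d. Substituting each data point gives a linear system:
  27a + 9b + 3c + d = 5
  64a + 16b + 4c + d = -30
  125a + 25b + 5c + d = -103
  343a + 49b + 7c + d = -411
Solving the system yields a = -2, b = 5, c = 4, d = 2.
So g(u) = -2u^3 + 5u^2 + 4u + 2.
Then g(6) = -226.

-226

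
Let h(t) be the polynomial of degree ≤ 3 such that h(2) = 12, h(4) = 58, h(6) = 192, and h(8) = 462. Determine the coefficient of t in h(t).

1

Write h(t) = at^3 + bt^2 + ct + d. Substituting each data point gives a linear system:
  8a + 4b + 2c + d = 12
  64a + 16b + 4c + d = 58
  216a + 36b + 6c + d = 192
  512a + 64b + 8c + d = 462
Solving the system yields a = 1, b = -1, c = 1, d = 6.
So h(t) = t^3 - t^2 + t + 6.
The coefficient of t is 1.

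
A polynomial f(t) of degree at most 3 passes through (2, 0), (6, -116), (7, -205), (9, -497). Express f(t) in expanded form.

f(t) = -t^3 + 3t^2 - t - 2

Write f(t) = at^3 + bt^2 + ct + d. Substituting each data point gives a linear system:
  8a + 4b + 2c + d = 0
  216a + 36b + 6c + d = -116
  343a + 49b + 7c + d = -205
  729a + 81b + 9c + d = -497
Solving the system yields a = -1, b = 3, c = -1, d = -2.
So f(t) = -t³ + 3t² - t - 2.
Check: f(9) = -497. ✓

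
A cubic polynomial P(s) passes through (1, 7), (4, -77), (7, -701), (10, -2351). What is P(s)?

P(s) = -3s^3 + 6s^2 + 5s - 1

Using the Lagrange interpolation formula with nodes 1, 4, 7, 10:
  L_0(s) = (s - 4)(s - 7)(s - 10) / -162
  L_1(s) = (s - 1)(s - 7)(s - 10) / 54
  L_2(s) = (s - 1)(s - 4)(s - 10) / -54
  L_3(s) = (s - 1)(s - 4)(s - 7) / 162
Then P(s) = 7·L_0(s) - 77·L_1(s) - 701·L_2(s) - 2351·L_3(s).
Expanding and collecting terms gives P(s) = -3s^3 + 6s^2 + 5s - 1.
Check: P(4) = -77. ✓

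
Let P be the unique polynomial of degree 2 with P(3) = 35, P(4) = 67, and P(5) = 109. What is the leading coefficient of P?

5

Write P(x) = ax^2 + bx + c. Substituting each data point gives a linear system:
  9a + 3b + c = 35
  16a + 4b + c = 67
  25a + 5b + c = 109
Solving the system yields a = 5, b = -3, c = -1.
So P(x) = 5x² - 3x - 1.
The leading coefficient is 5.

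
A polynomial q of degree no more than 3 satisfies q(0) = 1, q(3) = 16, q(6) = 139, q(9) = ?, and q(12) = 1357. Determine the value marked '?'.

532

The 4 known points determine the degree-3 polynomial uniquely.
Write q(s) = as^3 + bs^2 + cs + d. Substituting each data point gives a linear system:
  d = 1
  27a + 9b + 3c + d = 16
  216a + 36b + 6c + d = 139
  1728a + 144b + 12c + d = 1357
Solving the system yields a = 1, b = -3, c = 5, d = 1.
So q(s) = s³ - 3s² + 5s + 1.
Then q(9) = 532.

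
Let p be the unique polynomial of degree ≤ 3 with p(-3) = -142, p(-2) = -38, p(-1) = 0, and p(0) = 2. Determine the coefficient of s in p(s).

-6

Write p(s) = as^3 + bs^2 + cs + d. Substituting each data point gives a linear system:
  -27a + 9b - 3c + d = -142
  -8a + 4b - 2c + d = -38
  -a + b - c + d = 0
  d = 2
Solving the system yields a = 5, b = -3, c = -6, d = 2.
So p(s) = 5s³ - 3s² - 6s + 2.
The coefficient of s is -6.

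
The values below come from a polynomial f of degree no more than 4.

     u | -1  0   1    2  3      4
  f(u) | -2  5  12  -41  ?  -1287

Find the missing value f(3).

-358

The 5 known points determine the degree-4 polynomial uniquely.
Write f(u) = au^4 + bu^3 + cu^2 + du + e. Substituting each data point gives a linear system:
  a - b + c - d + e = -2
  e = 5
  a + b + c + d + e = 12
  16a + 8b + 4c + 2d + e = -41
  256a + 64b + 16c + 4d + e = -1287
Solving the system yields a = -6, b = 2, c = 6, d = 5, e = 5.
So f(u) = -6u^4 + 2u^3 + 6u^2 + 5u + 5.
Then f(3) = -358.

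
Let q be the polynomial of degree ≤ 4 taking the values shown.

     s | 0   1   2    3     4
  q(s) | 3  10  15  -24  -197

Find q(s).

q(s) = -2s^4 + 5s^3 - 2s^2 + 6s + 3

Write q(s) = as^4 + bs^3 + cs^2 + ds + e. Substituting each data point gives a linear system:
  e = 3
  a + b + c + d + e = 10
  16a + 8b + 4c + 2d + e = 15
  81a + 27b + 9c + 3d + e = -24
  256a + 64b + 16c + 4d + e = -197
Solving the system yields a = -2, b = 5, c = -2, d = 6, e = 3.
So q(s) = -2s^4 + 5s^3 - 2s^2 + 6s + 3.
Check: q(4) = -197. ✓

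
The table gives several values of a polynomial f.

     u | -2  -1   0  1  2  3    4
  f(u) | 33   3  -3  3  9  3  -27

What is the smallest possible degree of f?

3

Forward differences of the values at u = -2, -1, 0, 1, 2, 3, 4:
  f  : 33  3  -3  3  9  3  -27
  Δ  : -30  -6  6  6  -6  -30
  Δ^2: 24  12  0  -12  -24
  Δ^3: -12  -12  -12  -12
  Δ^4: 0  0  0
  Δ^5: 0  0
  Δ^6: 0
The third differences are constant (-12) and nonzero, while all higher differences vanish, so the minimal degree is 3.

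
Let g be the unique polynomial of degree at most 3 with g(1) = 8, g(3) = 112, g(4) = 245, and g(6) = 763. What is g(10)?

3311

Write g(u) = au^3 + bu^2 + cu + d. Substituting each data point gives a linear system:
  a + b + c + d = 8
  27a + 9b + 3c + d = 112
  64a + 16b + 4c + d = 245
  216a + 36b + 6c + d = 763
Solving the system yields a = 3, b = 3, c = 1, d = 1.
So g(u) = 3u^3 + 3u^2 + u + 1.
Then g(10) = 3311.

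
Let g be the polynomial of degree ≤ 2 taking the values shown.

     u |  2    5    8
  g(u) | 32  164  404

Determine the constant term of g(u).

4

Write g(u) = au^2 + bu + c. Substituting each data point gives a linear system:
  4a + 2b + c = 32
  25a + 5b + c = 164
  64a + 8b + c = 404
Solving the system yields a = 6, b = 2, c = 4.
So g(u) = 6u^2 + 2u + 4.
The constant term is 4.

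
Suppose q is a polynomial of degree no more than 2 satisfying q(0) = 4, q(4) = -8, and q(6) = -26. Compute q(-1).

2

Write q(t) = at^2 + bt + c. Substituting each data point gives a linear system:
  c = 4
  16a + 4b + c = -8
  36a + 6b + c = -26
Solving the system yields a = -1, b = 1, c = 4.
So q(t) = -t² + t + 4.
Then q(-1) = 2.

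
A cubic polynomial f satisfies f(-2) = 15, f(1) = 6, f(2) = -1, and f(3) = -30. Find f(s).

Using the Lagrange interpolation formula with nodes -2, 1, 2, 3:
  L_0(s) = (s - 1)(s - 2)(s - 3) / -60
  L_1(s) = (s + 2)(s - 2)(s - 3) / 6
  L_2(s) = (s + 2)(s - 1)(s - 3) / -4
  L_3(s) = (s + 2)(s - 1)(s - 2) / 10
Then f(s) = 15·L_0(s) + 6·L_1(s) - 1·L_2(s) - 30·L_3(s).
Expanding and collecting terms gives f(s) = -2s^3 + s^2 + 4s + 3.
Check: f(3) = -30. ✓

f(s) = -2s^3 + s^2 + 4s + 3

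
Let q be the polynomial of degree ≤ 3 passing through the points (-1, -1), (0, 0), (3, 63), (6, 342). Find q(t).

Write q(t) = at^3 + bt^2 + ct + d. Substituting each data point gives a linear system:
  -a + b - c + d = -1
  d = 0
  27a + 9b + 3c + d = 63
  216a + 36b + 6c + d = 342
Solving the system yields a = 1, b = 3, c = 3, d = 0.
So q(t) = t³ + 3t² + 3t.
Check: q(0) = 0. ✓

q(t) = t^3 + 3t^2 + 3t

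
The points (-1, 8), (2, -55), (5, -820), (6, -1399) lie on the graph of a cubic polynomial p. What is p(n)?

p(n) = -6n^3 - 3n^2 + 5

Write p(n) = an^3 + bn^2 + cn + d. Substituting each data point gives a linear system:
  -a + b - c + d = 8
  8a + 4b + 2c + d = -55
  125a + 25b + 5c + d = -820
  216a + 36b + 6c + d = -1399
Solving the system yields a = -6, b = -3, c = 0, d = 5.
So p(n) = -6n^3 - 3n^2 + 5.
Check: p(5) = -820. ✓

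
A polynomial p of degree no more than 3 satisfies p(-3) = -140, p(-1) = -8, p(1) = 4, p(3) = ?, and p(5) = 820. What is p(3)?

184

On equispaced nodes a degree-3 polynomial has vanishing fourth forward difference, so
  p(-3) - 4·p(-1) + 6·p(1) - 4·p(3) + p(5) = 0.
Substituting the known values and solving for p(3):
  -4·p(3) = -736
  p(3) = 184.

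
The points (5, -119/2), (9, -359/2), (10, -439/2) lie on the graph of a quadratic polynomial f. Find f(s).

Write f(s) = as^2 + bs + c. Substituting each data point gives a linear system:
  25a + 5b + c = -119/2
  81a + 9b + c = -359/2
  100a + 10b + c = -439/2
Solving the system yields a = -2, b = -2, c = 1/2.
So f(s) = -2s^2 - 2s + 1/2.
Check: f(10) = -439/2. ✓

f(s) = -2s^2 - 2s + 1/2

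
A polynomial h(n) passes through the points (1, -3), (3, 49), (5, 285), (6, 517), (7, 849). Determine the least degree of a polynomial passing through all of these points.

Divided differences on the nodes 1, 3, 5, 6, 7:
  order 0: -3  49  285  517  849
  order 1: 26  118  232  332
  order 2: 23  38  50
  order 3: 3  3
  order 4: 0
The order-3 divided differences are all 3 (nonzero) and every higher order vanishes, so the data lies on a polynomial of degree exactly 3.

3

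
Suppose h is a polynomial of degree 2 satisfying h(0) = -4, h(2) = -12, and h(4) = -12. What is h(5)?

Write h(x) = ax^2 + bx + c. Substituting each data point gives a linear system:
  c = -4
  4a + 2b + c = -12
  16a + 4b + c = -12
Solving the system yields a = 1, b = -6, c = -4.
So h(x) = x^2 - 6x - 4.
Then h(5) = -9.

-9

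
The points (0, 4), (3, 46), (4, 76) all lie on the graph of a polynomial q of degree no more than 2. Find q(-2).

Write q(x) = ax^2 + bx + c. Substituting each data point gives a linear system:
  c = 4
  9a + 3b + c = 46
  16a + 4b + c = 76
Solving the system yields a = 4, b = 2, c = 4.
So q(x) = 4x^2 + 2x + 4.
Then q(-2) = 16.

16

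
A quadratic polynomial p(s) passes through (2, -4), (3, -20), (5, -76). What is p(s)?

p(s) = -4s^2 + 4s + 4

Write p(s) = as^2 + bs + c. Substituting each data point gives a linear system:
  4a + 2b + c = -4
  9a + 3b + c = -20
  25a + 5b + c = -76
Solving the system yields a = -4, b = 4, c = 4.
So p(s) = -4s^2 + 4s + 4.
Check: p(3) = -20. ✓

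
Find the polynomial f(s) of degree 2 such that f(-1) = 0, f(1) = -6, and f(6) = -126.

Using the Lagrange interpolation formula with nodes -1, 1, 6:
  L_0(s) = (s - 1)(s - 6) / 14
  L_1(s) = (s + 1)(s - 6) / -10
  L_2(s) = (s + 1)(s - 1) / 35
Then f(s) = 0·L_0(s) - 6·L_1(s) - 126·L_2(s).
Expanding and collecting terms gives f(s) = -3s^2 - 3s.
Check: f(6) = -126. ✓

f(s) = -3s^2 - 3s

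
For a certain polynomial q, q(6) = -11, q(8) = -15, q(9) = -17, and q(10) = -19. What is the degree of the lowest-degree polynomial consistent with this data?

Divided differences on the nodes 6, 8, 9, 10:
  order 0: -11  -15  -17  -19
  order 1: -2  -2  -2
  order 2: 0  0
  order 3: 0
The order-1 divided differences are all -2 (nonzero) and every higher order vanishes, so the data lies on a polynomial of degree exactly 1.

1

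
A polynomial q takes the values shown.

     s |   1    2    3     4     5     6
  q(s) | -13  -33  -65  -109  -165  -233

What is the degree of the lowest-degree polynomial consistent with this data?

Forward differences of the values at s = 1, 2, 3, 4, 5, 6:
  q  : -13  -33  -65  -109  -165  -233
  Δ  : -20  -32  -44  -56  -68
  Δ^2: -12  -12  -12  -12
  Δ^3: 0  0  0
  Δ^4: 0  0
  Δ^5: 0
The second differences are constant (-12) and nonzero, while all higher differences vanish, so the minimal degree is 2.

2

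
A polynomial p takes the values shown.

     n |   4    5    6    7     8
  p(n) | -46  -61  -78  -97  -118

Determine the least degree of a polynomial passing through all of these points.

2

Forward differences of the values at n = 4, 5, 6, 7, 8:
  p  : -46  -61  -78  -97  -118
  Δ  : -15  -17  -19  -21
  Δ^2: -2  -2  -2
  Δ^3: 0  0
  Δ^4: 0
The second differences are constant (-2) and nonzero, while all higher differences vanish, so the minimal degree is 2.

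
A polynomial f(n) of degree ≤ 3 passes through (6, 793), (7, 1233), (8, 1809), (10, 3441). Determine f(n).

f(n) = 3n^3 + 5n^2 - 6n + 1

Write f(n) = an^3 + bn^2 + cn + d. Substituting each data point gives a linear system:
  216a + 36b + 6c + d = 793
  343a + 49b + 7c + d = 1233
  512a + 64b + 8c + d = 1809
  1000a + 100b + 10c + d = 3441
Solving the system yields a = 3, b = 5, c = -6, d = 1.
So f(n) = 3n^3 + 5n^2 - 6n + 1.
Check: f(7) = 1233. ✓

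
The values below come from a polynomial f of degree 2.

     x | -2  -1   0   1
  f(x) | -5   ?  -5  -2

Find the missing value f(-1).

-6

The 3 known points determine the degree-2 polynomial uniquely.
Write f(x) = ax^2 + bx + c. Substituting each data point gives a linear system:
  4a - 2b + c = -5
  c = -5
  a + b + c = -2
Solving the system yields a = 1, b = 2, c = -5.
So f(x) = x² + 2x - 5.
Then f(-1) = -6.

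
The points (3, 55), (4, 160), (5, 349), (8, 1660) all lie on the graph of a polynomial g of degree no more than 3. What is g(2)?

10

Using the Lagrange interpolation formula with nodes 3, 4, 5, 8:
  L_0(s) = (s - 4)(s - 5)(s - 8) / -10
  L_1(s) = (s - 3)(s - 5)(s - 8) / 4
  L_2(s) = (s - 3)(s - 4)(s - 8) / -6
  L_3(s) = (s - 3)(s - 4)(s - 5) / 60
Then g(s) = 55·L_0(s) + 160·L_1(s) + 349·L_2(s) + 1660·L_3(s).
Expanding and collecting terms gives g(s) = 4s^3 - 6s^2 - s + 4.
Evaluating at s = 2: g(2) = 10.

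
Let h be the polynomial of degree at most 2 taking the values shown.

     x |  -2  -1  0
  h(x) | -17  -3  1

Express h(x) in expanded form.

h(x) = -5x^2 - x + 1

Write h(x) = ax^2 + bx + c. Substituting each data point gives a linear system:
  4a - 2b + c = -17
  a - b + c = -3
  c = 1
Solving the system yields a = -5, b = -1, c = 1.
So h(x) = -5x^2 - x + 1.
Check: h(-2) = -17. ✓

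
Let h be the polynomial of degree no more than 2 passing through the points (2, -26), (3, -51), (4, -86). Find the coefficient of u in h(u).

Write h(u) = au^2 + bu + c. Substituting each data point gives a linear system:
  4a + 2b + c = -26
  9a + 3b + c = -51
  16a + 4b + c = -86
Solving the system yields a = -5, b = 0, c = -6.
So h(u) = -5u^2 - 6.
The coefficient of u is 0.

0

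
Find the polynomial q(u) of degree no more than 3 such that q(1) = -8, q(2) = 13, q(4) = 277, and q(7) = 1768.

q(u) = 6u^3 - 5u^2 - 6u - 3

Using the Lagrange interpolation formula with nodes 1, 2, 4, 7:
  L_0(u) = (u - 2)(u - 4)(u - 7) / -18
  L_1(u) = (u - 1)(u - 4)(u - 7) / 10
  L_2(u) = (u - 1)(u - 2)(u - 7) / -18
  L_3(u) = (u - 1)(u - 2)(u - 4) / 90
Then q(u) = -8·L_0(u) + 13·L_1(u) + 277·L_2(u) + 1768·L_3(u).
Expanding and collecting terms gives q(u) = 6u^3 - 5u^2 - 6u - 3.
Check: q(7) = 1768. ✓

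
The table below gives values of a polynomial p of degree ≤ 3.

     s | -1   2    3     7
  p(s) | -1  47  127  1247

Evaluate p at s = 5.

Using the Lagrange interpolation formula with nodes -1, 2, 3, 7:
  L_0(s) = (s - 2)(s - 3)(s - 7) / -96
  L_1(s) = (s + 1)(s - 3)(s - 7) / 15
  L_2(s) = (s + 1)(s - 2)(s - 7) / -16
  L_3(s) = (s + 1)(s - 2)(s - 3) / 160
Then p(s) = -1·L_0(s) + 47·L_1(s) + 127·L_2(s) + 1247·L_3(s).
Expanding and collecting terms gives p(s) = 3s^3 + 4s^2 + 3s + 1.
Evaluating at s = 5: p(5) = 491.

491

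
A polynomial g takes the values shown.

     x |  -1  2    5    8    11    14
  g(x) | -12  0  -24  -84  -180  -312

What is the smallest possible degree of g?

Forward differences of the values at x = -1, 2, 5, 8, 11, 14:
  g  : -12  0  -24  -84  -180  -312
  Δ  : 12  -24  -60  -96  -132
  Δ^2: -36  -36  -36  -36
  Δ^3: 0  0  0
  Δ^4: 0  0
  Δ^5: 0
The second differences are constant (-36) and nonzero, while all higher differences vanish, so the minimal degree is 2.

2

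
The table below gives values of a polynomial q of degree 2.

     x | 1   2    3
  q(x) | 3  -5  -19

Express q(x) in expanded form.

q(x) = -3x^2 + x + 5

Write q(x) = ax^2 + bx + c. Substituting each data point gives a linear system:
  a + b + c = 3
  4a + 2b + c = -5
  9a + 3b + c = -19
Solving the system yields a = -3, b = 1, c = 5.
So q(x) = -3x² + x + 5.
Check: q(3) = -19. ✓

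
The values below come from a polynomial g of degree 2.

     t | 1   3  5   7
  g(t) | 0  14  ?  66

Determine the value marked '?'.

36

The 3 known points determine the degree-2 polynomial uniquely.
Write g(t) = at^2 + bt + c. Substituting each data point gives a linear system:
  a + b + c = 0
  9a + 3b + c = 14
  49a + 7b + c = 66
Solving the system yields a = 1, b = 3, c = -4.
So g(t) = t^2 + 3t - 4.
Then g(5) = 36.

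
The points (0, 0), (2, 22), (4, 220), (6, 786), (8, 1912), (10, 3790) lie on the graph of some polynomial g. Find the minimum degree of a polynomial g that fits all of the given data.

3

Forward differences of the values at x = 0, 2, 4, 6, 8, 10:
  g  : 0  22  220  786  1912  3790
  Δ  : 22  198  566  1126  1878
  Δ^2: 176  368  560  752
  Δ^3: 192  192  192
  Δ^4: 0  0
  Δ^5: 0
The third differences are constant (192) and nonzero, while all higher differences vanish, so the minimal degree is 3.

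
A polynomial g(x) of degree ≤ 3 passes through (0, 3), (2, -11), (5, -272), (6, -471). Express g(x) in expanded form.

Write g(x) = ax^3 + bx^2 + cx + d. Substituting each data point gives a linear system:
  d = 3
  8a + 4b + 2c + d = -11
  125a + 25b + 5c + d = -272
  216a + 36b + 6c + d = -471
Solving the system yields a = -2, b = -2, c = 5, d = 3.
So g(x) = -2x³ - 2x² + 5x + 3.
Check: g(0) = 3. ✓

g(x) = -2x^3 - 2x^2 + 5x + 3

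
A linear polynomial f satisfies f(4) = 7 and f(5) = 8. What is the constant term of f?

Write f(n) = an + b. Substituting each data point gives a linear system:
  4a + b = 7
  5a + b = 8
Solving the system yields a = 1, b = 3.
So f(n) = n + 3.
The constant term is 3.

3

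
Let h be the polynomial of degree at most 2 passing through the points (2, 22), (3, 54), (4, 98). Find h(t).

Using the Lagrange interpolation formula with nodes 2, 3, 4:
  L_0(t) = (t - 3)(t - 4) / 2
  L_1(t) = (t - 2)(t - 4) / -1
  L_2(t) = (t - 2)(t - 3) / 2
Then h(t) = 22·L_0(t) + 54·L_1(t) + 98·L_2(t).
Expanding and collecting terms gives h(t) = 6t² + 2t - 6.
Check: h(4) = 98. ✓

h(t) = 6t^2 + 2t - 6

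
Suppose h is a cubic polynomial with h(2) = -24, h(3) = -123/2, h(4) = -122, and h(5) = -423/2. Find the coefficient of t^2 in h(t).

Write h(t) = at^3 + bt^2 + ct + d. Substituting each data point gives a linear system:
  8a + 4b + 2c + d = -24
  27a + 9b + 3c + d = -123/2
  64a + 16b + 4c + d = -122
  125a + 25b + 5c + d = -423/2
Solving the system yields a = -1, b = -5/2, c = -6, d = 6.
So h(t) = -t³ - (5/2)t² - 6t + 6.
The coefficient of t^2 is -5/2.

-5/2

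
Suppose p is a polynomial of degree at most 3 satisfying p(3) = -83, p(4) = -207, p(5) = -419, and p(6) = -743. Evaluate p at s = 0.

Using the Lagrange interpolation formula with nodes 3, 4, 5, 6:
  L_0(s) = (s - 4)(s - 5)(s - 6) / -6
  L_1(s) = (s - 3)(s - 5)(s - 6) / 2
  L_2(s) = (s - 3)(s - 4)(s - 6) / -2
  L_3(s) = (s - 3)(s - 4)(s - 5) / 6
Then p(s) = -83·L_0(s) - 207·L_1(s) - 419·L_2(s) - 743·L_3(s).
Expanding and collecting terms gives p(s) = -4s^3 + 4s^2 - 4s + 1.
Evaluating at s = 0: p(0) = 1.

1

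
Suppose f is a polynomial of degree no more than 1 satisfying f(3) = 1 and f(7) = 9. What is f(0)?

Using the Lagrange interpolation formula with nodes 3, 7:
  L_0(x) = (x - 7) / -4
  L_1(x) = (x - 3) / 4
Then f(x) = 1·L_0(x) + 9·L_1(x).
Expanding and collecting terms gives f(x) = 2x - 5.
Evaluating at x = 0: f(0) = -5.

-5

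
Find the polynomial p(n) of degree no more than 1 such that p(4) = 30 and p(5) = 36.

Write p(n) = an + b. Substituting each data point gives a linear system:
  4a + b = 30
  5a + b = 36
Solving the system yields a = 6, b = 6.
So p(n) = 6n + 6.
Check: p(4) = 30. ✓

p(n) = 6n + 6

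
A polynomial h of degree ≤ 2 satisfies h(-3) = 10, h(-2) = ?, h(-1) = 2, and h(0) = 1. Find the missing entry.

The 3 known points determine the degree-2 polynomial uniquely.
Write h(u) = au^2 + bu + c. Substituting each data point gives a linear system:
  9a - 3b + c = 10
  a - b + c = 2
  c = 1
Solving the system yields a = 1, b = 0, c = 1.
So h(u) = u^2 + 1.
Then h(-2) = 5.

5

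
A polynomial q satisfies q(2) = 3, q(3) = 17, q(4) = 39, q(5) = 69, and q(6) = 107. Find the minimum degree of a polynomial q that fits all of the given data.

2

Forward differences of the values at s = 2, 3, 4, 5, 6:
  q  : 3  17  39  69  107
  Δ  : 14  22  30  38
  Δ^2: 8  8  8
  Δ^3: 0  0
  Δ^4: 0
The second differences are constant (8) and nonzero, while all higher differences vanish, so the minimal degree is 2.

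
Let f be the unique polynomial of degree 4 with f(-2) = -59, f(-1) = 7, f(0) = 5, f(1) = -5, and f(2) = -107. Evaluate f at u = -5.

Forward differences of the values at u = -2, -1, 0, 1, 2:
  f  : -59  7  5  -5  -107
  Δ  : 66  -2  -10  -102
  Δ^2: -68  -8  -92
  Δ^3: 60  -84
  Δ^4: -144
The fourth differences are constant, confirming degree 4.
Interpolating (Newton forward form) and evaluating at u = -5 gives f(-5) = -3425.

-3425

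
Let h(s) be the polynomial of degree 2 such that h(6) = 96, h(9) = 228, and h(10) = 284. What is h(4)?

38

Using the Lagrange interpolation formula with nodes 6, 9, 10:
  L_0(s) = (s - 9)(s - 10) / 12
  L_1(s) = (s - 6)(s - 10) / -3
  L_2(s) = (s - 6)(s - 9) / 4
Then h(s) = 96·L_0(s) + 228·L_1(s) + 284·L_2(s).
Expanding and collecting terms gives h(s) = 3s² - s - 6.
Evaluating at s = 4: h(4) = 38.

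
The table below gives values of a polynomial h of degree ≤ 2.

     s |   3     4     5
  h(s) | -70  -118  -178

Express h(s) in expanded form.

Write h(s) = as^2 + bs + c. Substituting each data point gives a linear system:
  9a + 3b + c = -70
  16a + 4b + c = -118
  25a + 5b + c = -178
Solving the system yields a = -6, b = -6, c = 2.
So h(s) = -6s² - 6s + 2.
Check: h(5) = -178. ✓

h(s) = -6s^2 - 6s + 2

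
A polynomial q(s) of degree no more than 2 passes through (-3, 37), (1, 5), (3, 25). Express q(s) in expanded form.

q(s) = 3s^2 - 2s + 4

Write q(s) = as^2 + bs + c. Substituting each data point gives a linear system:
  9a - 3b + c = 37
  a + b + c = 5
  9a + 3b + c = 25
Solving the system yields a = 3, b = -2, c = 4.
So q(s) = 3s² - 2s + 4.
Check: q(-3) = 37. ✓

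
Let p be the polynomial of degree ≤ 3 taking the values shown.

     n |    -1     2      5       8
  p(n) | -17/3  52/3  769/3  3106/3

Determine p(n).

Write p(n) = an^3 + bn^2 + cn + d. Substituting each data point gives a linear system:
  -a + b - c + d = -17/3
  8a + 4b + 2c + d = 52/3
  125a + 25b + 5c + d = 769/3
  512a + 64b + 8c + d = 3106/3
Solving the system yields a = 2, b = 0, c = 5/3, d = -2.
So p(n) = 2n^3 + (5/3)n - 2.
Check: p(5) = 769/3. ✓

p(n) = 2n^3 + (5/3)n - 2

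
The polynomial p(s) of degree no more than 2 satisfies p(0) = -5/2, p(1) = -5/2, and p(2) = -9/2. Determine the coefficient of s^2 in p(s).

-1

Write p(s) = as^2 + bs + c. Substituting each data point gives a linear system:
  c = -5/2
  a + b + c = -5/2
  4a + 2b + c = -9/2
Solving the system yields a = -1, b = 1, c = -5/2.
So p(s) = -s² + s - 5/2.
The leading coefficient is -1.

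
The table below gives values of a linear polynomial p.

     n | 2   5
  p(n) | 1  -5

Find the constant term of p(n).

5

Write p(n) = an + b. Substituting each data point gives a linear system:
  2a + b = 1
  5a + b = -5
Solving the system yields a = -2, b = 5.
So p(n) = -2n + 5.
The constant term is 5.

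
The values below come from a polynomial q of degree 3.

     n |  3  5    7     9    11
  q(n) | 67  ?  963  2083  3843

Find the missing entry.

339

On equispaced nodes a degree-3 polynomial has vanishing fourth forward difference, so
  q(3) - 4·q(5) + 6·q(7) - 4·q(9) + q(11) = 0.
Substituting the known values and solving for q(5):
  -4·q(5) = -1356
  q(5) = 339.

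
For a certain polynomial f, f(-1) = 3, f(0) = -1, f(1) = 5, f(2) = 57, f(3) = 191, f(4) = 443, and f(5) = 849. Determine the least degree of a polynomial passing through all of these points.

Forward differences of the values at u = -1, 0, 1, 2, 3, 4, 5:
  f  : 3  -1  5  57  191  443  849
  Δ  : -4  6  52  134  252  406
  Δ^2: 10  46  82  118  154
  Δ^3: 36  36  36  36
  Δ^4: 0  0  0
  Δ^5: 0  0
  Δ^6: 0
The third differences are constant (36) and nonzero, while all higher differences vanish, so the minimal degree is 3.

3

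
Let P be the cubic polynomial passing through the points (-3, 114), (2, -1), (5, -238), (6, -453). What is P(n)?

Using the Lagrange interpolation formula with nodes -3, 2, 5, 6:
  L_0(n) = (n - 2)(n - 5)(n - 6) / -360
  L_1(n) = (n + 3)(n - 5)(n - 6) / 60
  L_2(n) = (n + 3)(n - 2)(n - 6) / -24
  L_3(n) = (n + 3)(n - 2)(n - 5) / 36
Then P(n) = 114·L_0(n) - 1·L_1(n) - 238·L_2(n) - 453·L_3(n).
Expanding and collecting terms gives P(n) = -3n³ + 5n² + 3n - 3.
Check: P(-3) = 114. ✓

P(n) = -3n^3 + 5n^2 + 3n - 3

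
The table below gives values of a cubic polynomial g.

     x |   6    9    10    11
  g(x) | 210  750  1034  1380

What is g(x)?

g(x) = x^3 + x^2 - 6x - 6

Write g(x) = ax^3 + bx^2 + cx + d. Substituting each data point gives a linear system:
  216a + 36b + 6c + d = 210
  729a + 81b + 9c + d = 750
  1000a + 100b + 10c + d = 1034
  1331a + 121b + 11c + d = 1380
Solving the system yields a = 1, b = 1, c = -6, d = -6.
So g(x) = x^3 + x^2 - 6x - 6.
Check: g(10) = 1034. ✓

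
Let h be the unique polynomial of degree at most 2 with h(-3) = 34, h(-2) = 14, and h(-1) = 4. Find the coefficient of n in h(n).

Write h(n) = an^2 + bn + c. Substituting each data point gives a linear system:
  9a - 3b + c = 34
  4a - 2b + c = 14
  a - b + c = 4
Solving the system yields a = 5, b = 5, c = 4.
So h(n) = 5n² + 5n + 4.
The coefficient of n is 5.

5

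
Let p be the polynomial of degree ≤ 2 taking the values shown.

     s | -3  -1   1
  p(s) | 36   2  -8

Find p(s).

Write p(s) = as^2 + bs + c. Substituting each data point gives a linear system:
  9a - 3b + c = 36
  a - b + c = 2
  a + b + c = -8
Solving the system yields a = 3, b = -5, c = -6.
So p(s) = 3s² - 5s - 6.
Check: p(-1) = 2. ✓

p(s) = 3s^2 - 5s - 6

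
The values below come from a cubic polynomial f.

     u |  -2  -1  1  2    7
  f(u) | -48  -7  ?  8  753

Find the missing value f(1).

The 4 known points determine the degree-3 polynomial uniquely.
Write f(u) = au^3 + bu^2 + cu + d. Substituting each data point gives a linear system:
  -8a + 4b - 2c + d = -48
  -a + b - c + d = -7
  8a + 4b + 2c + d = 8
  343a + 49b + 7c + d = 753
Solving the system yields a = 3, b = -6, c = 2, d = 4.
So f(u) = 3u^3 - 6u^2 + 2u + 4.
Then f(1) = 3.

3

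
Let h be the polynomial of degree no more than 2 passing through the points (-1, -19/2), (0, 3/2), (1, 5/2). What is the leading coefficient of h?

Write h(s) = as^2 + bs + c. Substituting each data point gives a linear system:
  a - b + c = -19/2
  c = 3/2
  a + b + c = 5/2
Solving the system yields a = -5, b = 6, c = 3/2.
So h(s) = -5s^2 + 6s + 3/2.
The leading coefficient is -5.

-5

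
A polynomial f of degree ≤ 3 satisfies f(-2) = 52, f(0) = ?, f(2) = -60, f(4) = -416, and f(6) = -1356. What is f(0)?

0

The 4 known points determine the degree-3 polynomial uniquely.
Write f(x) = ax^3 + bx^2 + cx + d. Substituting each data point gives a linear system:
  -8a + 4b - 2c + d = 52
  8a + 4b + 2c + d = -60
  64a + 16b + 4c + d = -416
  216a + 36b + 6c + d = -1356
Solving the system yields a = -6, b = -1, c = -4, d = 0.
So f(x) = -6x³ - x² - 4x.
Then f(0) = 0.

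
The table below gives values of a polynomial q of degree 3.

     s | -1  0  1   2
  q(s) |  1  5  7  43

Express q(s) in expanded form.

Write q(s) = as^3 + bs^2 + cs + d. Substituting each data point gives a linear system:
  -a + b - c + d = 1
  d = 5
  a + b + c + d = 7
  8a + 4b + 2c + d = 43
Solving the system yields a = 6, b = -1, c = -3, d = 5.
So q(s) = 6s^3 - s^2 - 3s + 5.
Check: q(2) = 43. ✓

q(s) = 6s^3 - s^2 - 3s + 5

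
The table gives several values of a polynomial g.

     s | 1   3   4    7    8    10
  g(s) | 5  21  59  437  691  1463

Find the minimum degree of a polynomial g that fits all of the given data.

3

Divided differences on the nodes 1, 3, 4, 7, 8, 10:
  order 0: 5  21  59  437  691  1463
  order 1: 8  38  126  254  386
  order 2: 10  22  32  44
  order 3: 2  2  2
  order 4: 0  0
  order 5: 0
The order-3 divided differences are all 2 (nonzero) and every higher order vanishes, so the data lies on a polynomial of degree exactly 3.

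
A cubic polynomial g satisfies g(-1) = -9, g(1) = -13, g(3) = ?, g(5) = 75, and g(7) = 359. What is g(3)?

The 4 known points determine the degree-3 polynomial uniquely.
Write g(u) = au^3 + bu^2 + cu + d. Substituting each data point gives a linear system:
  -a + b - c + d = -9
  a + b + c + d = -13
  125a + 25b + 5c + d = 75
  343a + 49b + 7c + d = 359
Solving the system yields a = 2, b = -6, c = -4, d = -5.
So g(u) = 2u^3 - 6u^2 - 4u - 5.
Then g(3) = -17.

-17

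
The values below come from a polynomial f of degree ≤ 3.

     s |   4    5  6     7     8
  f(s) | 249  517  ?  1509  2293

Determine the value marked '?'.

927

On equispaced nodes a degree-3 polynomial has vanishing fourth forward difference, so
  f(4) - 4·f(5) + 6·f(6) - 4·f(7) + f(8) = 0.
Substituting the known values and solving for f(6):
  6·f(6) = 5562
  f(6) = 927.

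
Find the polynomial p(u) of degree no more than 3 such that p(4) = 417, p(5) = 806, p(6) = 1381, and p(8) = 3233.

p(u) = 6u^3 + 3u^2 - 4u + 1

Using the Lagrange interpolation formula with nodes 4, 5, 6, 8:
  L_0(u) = (u - 5)(u - 6)(u - 8) / -8
  L_1(u) = (u - 4)(u - 6)(u - 8) / 3
  L_2(u) = (u - 4)(u - 5)(u - 8) / -4
  L_3(u) = (u - 4)(u - 5)(u - 6) / 24
Then p(u) = 417·L_0(u) + 806·L_1(u) + 1381·L_2(u) + 3233·L_3(u).
Expanding and collecting terms gives p(u) = 6u^3 + 3u^2 - 4u + 1.
Check: p(5) = 806. ✓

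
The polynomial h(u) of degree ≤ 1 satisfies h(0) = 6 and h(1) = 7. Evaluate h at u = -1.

Write h(u) = au + b. Substituting each data point gives a linear system:
  b = 6
  a + b = 7
Solving the system yields a = 1, b = 6.
So h(u) = u + 6.
Then h(-1) = 5.

5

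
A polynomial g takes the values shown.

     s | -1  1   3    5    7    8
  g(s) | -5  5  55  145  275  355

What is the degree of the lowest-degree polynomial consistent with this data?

Divided differences on the nodes -1, 1, 3, 5, 7, 8:
  order 0: -5  5  55  145  275  355
  order 1: 5  25  45  65  80
  order 2: 5  5  5  5
  order 3: 0  0  0
  order 4: 0  0
  order 5: 0
The order-2 divided differences are all 5 (nonzero) and every higher order vanishes, so the data lies on a polynomial of degree exactly 2.

2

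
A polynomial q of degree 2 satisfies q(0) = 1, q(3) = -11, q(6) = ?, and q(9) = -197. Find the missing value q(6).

The 3 known points determine the degree-2 polynomial uniquely.
Write q(n) = an^2 + bn + c. Substituting each data point gives a linear system:
  c = 1
  9a + 3b + c = -11
  81a + 9b + c = -197
Solving the system yields a = -3, b = 5, c = 1.
So q(n) = -3n^2 + 5n + 1.
Then q(6) = -77.

-77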